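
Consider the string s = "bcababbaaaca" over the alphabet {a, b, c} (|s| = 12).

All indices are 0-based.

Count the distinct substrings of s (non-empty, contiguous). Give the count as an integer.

65

sorted suffixes:
  #0 SA[0]=11  'a'
  #1 SA[1]=7  'aaaca'
  #2 SA[2]=8  'aaca'
  #3 SA[3]=2  'ababbaaaca'
  #4 SA[4]=4  'abbaaaca'
  #5 SA[5]=9  'aca'
  #6 SA[6]=6  'baaaca'
  #7 SA[7]=3  'babbaaaca'
  #8 SA[8]=5  'bbaaaca'
  #9 SA[9]=0  'bcababbaaaca'
  #10 SA[10]=10  'ca'
  #11 SA[11]=1  'cababbaaaca'

SA = [11, 7, 8, 2, 4, 9, 6, 3, 5, 0, 10, 1]
rank  pair      lcp
   1  s[11:],s[7:]  1  'a'
   2  s[7:],s[8:]  2  'aa'
   3  s[8:],s[2:]  1  'a'
   4  s[2:],s[4:]  2  'ab'
   5  s[4:],s[9:]  1  'a'
   6  s[9:],s[6:]  0  ''
   7  s[6:],s[3:]  2  'ba'
   8  s[3:],s[5:]  1  'b'
   9  s[5:],s[0:]  1  'b'
  10  s[0:],s[10:]  0  ''
  11  s[10:],s[1:]  2  'ca'

n(n+1)/2 = 12·13/2 = 78
Σ LCP = 0 + 1 + 2 + 1 + 2 + 1 + 0 + 2 + 1 + 1 + 0 + 2 = 13
distinct = 78 − 13 = 65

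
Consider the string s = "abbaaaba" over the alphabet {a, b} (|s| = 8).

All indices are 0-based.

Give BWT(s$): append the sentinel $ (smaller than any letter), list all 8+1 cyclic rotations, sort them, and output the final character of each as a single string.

abbaa$aba

rank  rotation   last
    0  $abbaaaba  a
    1  a$abbaaab  b
    2  aaaba$abb  b
    3  aaba$abba  a
    4  aba$abbaa  a
    5  abbaaaba$  $
    6  ba$abbaaa  a
    7  baaaba$ab  b
    8  bbaaaba$a  a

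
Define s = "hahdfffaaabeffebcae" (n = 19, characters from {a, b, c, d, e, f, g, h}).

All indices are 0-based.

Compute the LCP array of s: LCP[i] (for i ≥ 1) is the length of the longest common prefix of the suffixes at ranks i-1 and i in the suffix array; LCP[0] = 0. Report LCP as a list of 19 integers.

sorted suffixes:
  #0 SA[0]=7  'aaabeffebcae'
  #1 SA[1]=8  'aabeffebcae'
  #2 SA[2]=9  'abeffebcae'
  #3 SA[3]=17  'ae'
  #4 SA[4]=1  'ahdfffaaabeffebcae'
  #5 SA[5]=15  'bcae'
  #6 SA[6]=10  'beffebcae'
  #7 SA[7]=16  'cae'
  #8 SA[8]=3  'dfffaaabeffebcae'
  #9 SA[9]=18  'e'
  #10 SA[10]=14  'ebcae'
  #11 SA[11]=11  'effebcae'
  #12 SA[12]=6  'faaabeffebcae'
  #13 SA[13]=13  'febcae'
  #14 SA[14]=5  'ffaaabeffebcae'
  #15 SA[15]=12  'ffebcae'
  #16 SA[16]=4  'fffaaabeffebcae'
  #17 SA[17]=0  'hahdfffaaabeffebcae'
  #18 SA[18]=2  'hdfffaaabeffebcae'

SA = [7, 8, 9, 17, 1, 15, 10, 16, 3, 18, 14, 11, 6, 13, 5, 12, 4, 0, 2]
rank  pair      lcp
   1  s[7:],s[8:]  2  'aa'
   2  s[8:],s[9:]  1  'a'
   3  s[9:],s[17:]  1  'a'
   4  s[17:],s[1:]  1  'a'
   5  s[1:],s[15:]  0  ''
   6  s[15:],s[10:]  1  'b'
   7  s[10:],s[16:]  0  ''
   8  s[16:],s[3:]  0  ''
   9  s[3:],s[18:]  0  ''
  10  s[18:],s[14:]  1  'e'
  11  s[14:],s[11:]  1  'e'
  12  s[11:],s[6:]  0  ''
  13  s[6:],s[13:]  1  'f'
  14  s[13:],s[5:]  1  'f'
  15  s[5:],s[12:]  2  'ff'
  16  s[12:],s[4:]  2  'ff'
  17  s[4:],s[0:]  0  ''
  18  s[0:],s[2:]  1  'h'

[0, 2, 1, 1, 1, 0, 1, 0, 0, 0, 1, 1, 0, 1, 1, 2, 2, 0, 1]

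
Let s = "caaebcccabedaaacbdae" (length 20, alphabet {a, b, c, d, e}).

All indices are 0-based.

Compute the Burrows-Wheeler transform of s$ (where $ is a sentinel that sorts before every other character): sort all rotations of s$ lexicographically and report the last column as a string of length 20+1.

edaccadaeca$cacbebaab

rank  rotation               last
    0  $caaebcccabedaaacbdae  e
    1  aaacbdae$caaebcccabed  d
    2  aacbdae$caaebcccabeda  a
    3  aaebcccabedaaacbdae$c  c
    4  abedaaacbdae$caaebccc  c
    5  acbdae$caaebcccabedaa  a
    6  ae$caaebcccabedaaacbd  d
    7  aebcccabedaaacbdae$ca  a
    8  bcccabedaaacbdae$caae  e
    9  bdae$caaebcccabedaaac  c
   10  bedaaacbdae$caaebccca  a
   11  caaebcccabedaaacbdae$  $
   12  cabedaaacbdae$caaebcc  c
   13  cbdae$caaebcccabedaaa  a
   14  ccabedaaacbdae$caaebc  c
   15  cccabedaaacbdae$caaeb  b
   16  daaacbdae$caaebcccabe  e
   17  dae$caaebcccabedaaacb  b
   18  e$caaebcccabedaaacbda  a
   19  ebcccabedaaacbdae$caa  a
   20  edaaacbdae$caaebcccab  b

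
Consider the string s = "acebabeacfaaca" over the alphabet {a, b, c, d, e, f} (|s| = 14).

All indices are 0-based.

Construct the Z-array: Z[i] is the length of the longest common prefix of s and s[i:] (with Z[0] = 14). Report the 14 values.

[14, 0, 0, 0, 1, 0, 0, 2, 0, 0, 1, 2, 0, 1]

Z[0]=14
i=1: outside box; Z[1]=0
i=2: outside box; Z[2]=0
i=3: outside box; Z[3]=0
i=4: outside box; Z[4]=1 extend→box=[4,5)
i=5: outside box; Z[5]=0
i=6: outside box; Z[6]=0
i=7: outside box; Z[7]=2 extend→box=[7,9)
i=8: min(r-i=1, Z[1]=0)=0; Z[8]=0
i=9: outside box; Z[9]=0
i=10: outside box; Z[10]=1 extend→box=[10,11)
i=11: outside box; Z[11]=2 extend→box=[11,13)
i=12: min(r-i=1, Z[1]=0)=0; Z[12]=0
i=13: outside box; Z[13]=1 extend→box=[13,14)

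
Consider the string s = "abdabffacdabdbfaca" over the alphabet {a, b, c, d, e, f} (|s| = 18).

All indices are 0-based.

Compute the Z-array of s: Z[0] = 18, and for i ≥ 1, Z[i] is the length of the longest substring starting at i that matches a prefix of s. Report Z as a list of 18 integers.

Z[0]=18
i=1: i≥r, start 0; Z[1]=0
i=2: i≥r, start 0; Z[2]=0
i=3: i≥r, start 0; Z[3]=2 grow→box=[3,5)
i=4: min(r-i=1, Z[1]=0)=0; Z[4]=0
i=5: i≥r, start 0; Z[5]=0
i=6: i≥r, start 0; Z[6]=0
i=7: i≥r, start 0; Z[7]=1 grow→box=[7,8)
i=8: i≥r, start 0; Z[8]=0
i=9: i≥r, start 0; Z[9]=0
i=10: i≥r, start 0; Z[10]=3 grow→box=[10,13)
i=11: min(r-i=2, Z[1]=0)=0; Z[11]=0
i=12: min(r-i=1, Z[2]=0)=0; Z[12]=0
i=13: i≥r, start 0; Z[13]=0
i=14: i≥r, start 0; Z[14]=0
i=15: i≥r, start 0; Z[15]=1 grow→box=[15,16)
i=16: i≥r, start 0; Z[16]=0
i=17: i≥r, start 0; Z[17]=1 grow→box=[17,18)

[18, 0, 0, 2, 0, 0, 0, 1, 0, 0, 3, 0, 0, 0, 0, 1, 0, 1]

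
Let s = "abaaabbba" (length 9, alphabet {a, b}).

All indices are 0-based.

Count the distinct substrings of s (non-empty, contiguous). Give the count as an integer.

34

rank→(start, suffix):
  0 → (8, 'a')
  1 → (2, 'aaabbba')
  2 → (3, 'aabbba')
  3 → (0, 'abaaabbba')
  4 → (4, 'abbba')
  5 → (7, 'ba')
  6 → (1, 'baaabbba')
  7 → (6, 'bba')
  8 → (5, 'bbba')

SA = [8, 2, 3, 0, 4, 7, 1, 6, 5]
rank  pair      lcp
   1  s[8:],s[2:]  1  'a'
   2  s[2:],s[3:]  2  'aa'
   3  s[3:],s[0:]  1  'a'
   4  s[0:],s[4:]  2  'ab'
   5  s[4:],s[7:]  0  ''
   6  s[7:],s[1:]  2  'ba'
   7  s[1:],s[6:]  1  'b'
   8  s[6:],s[5:]  2  'bb'

n(n+1)/2 = 9·10/2 = 45
Σ LCP = 0 + 1 + 2 + 1 + 2 + 0 + 2 + 1 + 2 = 11
distinct = 45 − 11 = 34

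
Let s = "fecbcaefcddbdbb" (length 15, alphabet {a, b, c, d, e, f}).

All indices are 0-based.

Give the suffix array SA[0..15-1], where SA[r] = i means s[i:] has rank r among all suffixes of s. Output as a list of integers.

[5, 14, 13, 3, 11, 4, 2, 8, 12, 10, 9, 1, 6, 7, 0]

rank | idx | suffix
   0 |   5 | aefcddbdbb
   1 |  14 | b
   2 |  13 | bb
   3 |   3 | bcaefcddbdbb
   4 |  11 | bdbb
   5 |   4 | caefcddbdbb
   6 |   2 | cbcaefcddbdbb
   7 |   8 | cddbdbb
   8 |  12 | dbb
   9 |  10 | dbdbb
  10 |   9 | ddbdbb
  11 |   1 | ecbcaefcddbdbb
  12 |   6 | efcddbdbb
  13 |   7 | fcddbdbb
  14 |   0 | fecbcaefcddbdbb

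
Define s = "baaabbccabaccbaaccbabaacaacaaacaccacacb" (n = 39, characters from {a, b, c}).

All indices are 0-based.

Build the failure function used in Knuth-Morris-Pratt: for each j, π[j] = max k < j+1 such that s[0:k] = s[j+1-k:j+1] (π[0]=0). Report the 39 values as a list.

π[0] = 0
j=1 s[j]='a': π[1]=0 (border '')
j=2 s[j]='a': π[2]=0 (border '')
j=3 s[j]='a': π[3]=0 (border '')
j=4 s[j]='b': π[4]=1 (border 'b')
j=5 s[j]='b': k: 1→0; π[5]=1 (border 'b')
j=6 s[j]='c': k: 1→0; π[6]=0 (border '')
j=7 s[j]='c': π[7]=0 (border '')
j=8 s[j]='a': π[8]=0 (border '')
j=9 s[j]='b': π[9]=1 (border 'b')
j=10 s[j]='a': π[10]=2 (border 'ba')
j=11 s[j]='c': k: 2→0; π[11]=0 (border '')
j=12 s[j]='c': π[12]=0 (border '')
j=13 s[j]='b': π[13]=1 (border 'b')
j=14 s[j]='a': π[14]=2 (border 'ba')
j=15 s[j]='a': π[15]=3 (border 'baa')
j=16 s[j]='c': k: 3→0; π[16]=0 (border '')
j=17 s[j]='c': π[17]=0 (border '')
j=18 s[j]='b': π[18]=1 (border 'b')
j=19 s[j]='a': π[19]=2 (border 'ba')
j=20 s[j]='b': k: 2→0; π[20]=1 (border 'b')
j=21 s[j]='a': π[21]=2 (border 'ba')
j=22 s[j]='a': π[22]=3 (border 'baa')
j=23 s[j]='c': k: 3→0; π[23]=0 (border '')
j=24 s[j]='a': π[24]=0 (border '')
j=25 s[j]='a': π[25]=0 (border '')
j=26 s[j]='c': π[26]=0 (border '')
j=27 s[j]='a': π[27]=0 (border '')
j=28 s[j]='a': π[28]=0 (border '')
j=29 s[j]='a': π[29]=0 (border '')
j=30 s[j]='c': π[30]=0 (border '')
j=31 s[j]='a': π[31]=0 (border '')
j=32 s[j]='c': π[32]=0 (border '')
j=33 s[j]='c': π[33]=0 (border '')
j=34 s[j]='a': π[34]=0 (border '')
j=35 s[j]='c': π[35]=0 (border '')
j=36 s[j]='a': π[36]=0 (border '')
j=37 s[j]='c': π[37]=0 (border '')
j=38 s[j]='b': π[38]=1 (border 'b')

[0, 0, 0, 0, 1, 1, 0, 0, 0, 1, 2, 0, 0, 1, 2, 3, 0, 0, 1, 2, 1, 2, 3, 0, 0, 0, 0, 0, 0, 0, 0, 0, 0, 0, 0, 0, 0, 0, 1]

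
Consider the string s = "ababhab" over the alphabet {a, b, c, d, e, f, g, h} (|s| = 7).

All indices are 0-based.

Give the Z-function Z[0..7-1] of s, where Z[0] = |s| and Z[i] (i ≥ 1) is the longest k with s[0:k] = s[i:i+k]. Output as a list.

Z[0]=7
i=1: outside box; Z[1]=0
i=2: outside box; Z[2]=2 grow→box=[2,4)
i=3: min(r-i=1, Z[1]=0)=0; Z[3]=0
i=4: outside box; Z[4]=0
i=5: outside box; Z[5]=2 grow→box=[5,7)
i=6: min(r-i=1, Z[1]=0)=0; Z[6]=0

[7, 0, 2, 0, 0, 2, 0]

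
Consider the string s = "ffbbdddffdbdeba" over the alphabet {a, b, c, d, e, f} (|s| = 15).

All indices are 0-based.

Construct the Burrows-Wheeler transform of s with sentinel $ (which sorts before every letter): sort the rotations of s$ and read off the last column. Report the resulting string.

rank  rotation          last
    0  $ffbbdddffdbdeba  a
    1  a$ffbbdddffdbdeb  b
    2  ba$ffbbdddffdbde  e
    3  bbdddffdbdeba$ff  f
    4  bdddffdbdeba$ffb  b
    5  bdeba$ffbbdddffd  d
    6  dbdeba$ffbbdddff  f
    7  dddffdbdeba$ffbb  b
    8  ddffdbdeba$ffbbd  d
    9  deba$ffbbdddffdb  b
   10  dffdbdeba$ffbbdd  d
   11  eba$ffbbdddffdbd  d
   12  fbbdddffdbdeba$f  f
   13  fdbdeba$ffbbdddf  f
   14  ffbbdddffdbdeba$  $
   15  ffdbdeba$ffbbddd  d

abefbdfbdbddff$d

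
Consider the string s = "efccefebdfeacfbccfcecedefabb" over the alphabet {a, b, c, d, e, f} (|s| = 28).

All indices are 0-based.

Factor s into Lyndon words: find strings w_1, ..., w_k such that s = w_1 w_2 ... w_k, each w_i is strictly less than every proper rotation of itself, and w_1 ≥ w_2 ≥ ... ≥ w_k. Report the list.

emit factor 1: 'ef' (i=0, period=2)
emit factor 2: 'ccefe' (i=2, period=5)
emit factor 3: 'bdfe' (i=7, period=4)
emit factor 4: 'acfbccfcecedef' (i=11, period=14)
emit factor 5: 'abb' (i=25, period=3)

["ef", "ccefe", "bdfe", "acfbccfcecedef", "abb"]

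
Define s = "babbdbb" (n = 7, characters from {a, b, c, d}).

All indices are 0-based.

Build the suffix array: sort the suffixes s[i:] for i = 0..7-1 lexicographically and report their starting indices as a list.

[1, 6, 0, 5, 2, 3, 4]

sorted suffixes:
  #0 SA[0]=1  'abbdbb'
  #1 SA[1]=6  'b'
  #2 SA[2]=0  'babbdbb'
  #3 SA[3]=5  'bb'
  #4 SA[4]=2  'bbdbb'
  #5 SA[5]=3  'bdbb'
  #6 SA[6]=4  'dbb'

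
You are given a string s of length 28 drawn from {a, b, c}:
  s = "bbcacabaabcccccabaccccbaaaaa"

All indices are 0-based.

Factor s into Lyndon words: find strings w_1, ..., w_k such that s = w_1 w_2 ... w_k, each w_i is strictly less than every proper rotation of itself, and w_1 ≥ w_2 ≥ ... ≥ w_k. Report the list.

["bbc", "ac", "ab", "aabcccccabaccccb", "a", "a", "a", "a", "a"]

emit factor 1: 'bbc' (i=0, period=3)
emit factor 2: 'ac' (i=3, period=2)
emit factor 3: 'ab' (i=5, period=2)
emit factor 4: 'aabcccccabaccccb' (i=7, period=16)
emit factor 5: 'a' (i=23, period=1)
emit factor 6: 'a' (i=24, period=1)
emit factor 7: 'a' (i=25, period=1)
emit factor 8: 'a' (i=26, period=1)
emit factor 9: 'a' (i=27, period=1)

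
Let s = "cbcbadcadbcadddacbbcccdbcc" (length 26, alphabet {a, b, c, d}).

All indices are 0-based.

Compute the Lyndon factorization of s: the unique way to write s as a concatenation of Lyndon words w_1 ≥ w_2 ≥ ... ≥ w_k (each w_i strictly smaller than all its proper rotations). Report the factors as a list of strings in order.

["c", "bc", "b", "adc", "adbcaddd", "acbbcccdbcc"]

emit factor 1: 'c' (i=0, period=1)
emit factor 2: 'bc' (i=1, period=2)
emit factor 3: 'b' (i=3, period=1)
emit factor 4: 'adc' (i=4, period=3)
emit factor 5: 'adbcaddd' (i=7, period=8)
emit factor 6: 'acbbcccdbcc' (i=15, period=11)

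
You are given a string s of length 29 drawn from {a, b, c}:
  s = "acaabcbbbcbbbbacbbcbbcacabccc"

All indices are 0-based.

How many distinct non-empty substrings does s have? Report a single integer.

rank | idx | suffix
   0 |   2 | aabcbbbcbbbbacbbcbbcacabccc
   1 |   3 | abcbbbcbbbbacbbcbbcacabccc
   2 |  24 | abccc
   3 |   0 | acaabcbbbcbbbbacbbcbbcacabccc
   4 |  22 | acabccc
   5 |  14 | acbbcbbcacabccc
   6 |  13 | bacbbcbbcacabccc
   7 |  12 | bbacbbcbbcacabccc
   8 |  11 | bbbacbbcbbcacabccc
   9 |  10 | bbbbacbbcbbcacabccc
  10 |   6 | bbbcbbbbacbbcbbcacabccc
  11 |  19 | bbcacabccc
  12 |   7 | bbcbbbbacbbcbbcacabccc
  13 |  16 | bbcbbcacabccc
  14 |  20 | bcacabccc
  15 |   8 | bcbbbbacbbcbbcacabccc
  16 |   4 | bcbbbcbbbbacbbcbbcacabccc
  17 |  17 | bcbbcacabccc
  18 |  25 | bccc
  19 |  28 | c
  20 |   1 | caabcbbbcbbbbacbbcbbcacabccc
  21 |  23 | cabccc
  22 |  21 | cacabccc
  23 |   9 | cbbbbacbbcbbcacabccc
  24 |   5 | cbbbcbbbbacbbcbbcacabccc
  25 |  18 | cbbcacabccc
  26 |  15 | cbbcbbcacabccc
  27 |  27 | cc
  28 |  26 | ccc

SA = [2, 3, 24, 0, 22, 14, 13, 12, 11, 10, 6, 19, 7, 16, 20, 8, 4, 17, 25, 28, 1, 23, 21, 9, 5, 18, 15, 27, 26]
[i] adj suffixes → lcp
  [1] 2/3 → 1 ('a')
  [2] 3/24 → 3 ('abc')
  [3] 24/0 → 1 ('a')
  [4] 0/22 → 3 ('aca')
  [5] 22/14 → 2 ('ac')
  [6] 14/13 → 0 ('')
  [7] 13/12 → 1 ('b')
  [8] 12/11 → 2 ('bb')
  [9] 11/10 → 3 ('bbb')
  [10] 10/6 → 3 ('bbb')
  [11] 6/19 → 2 ('bb')
  [12] 19/7 → 3 ('bbc')
  [13] 7/16 → 5 ('bbcbb')
  [14] 16/20 → 1 ('b')
  [15] 20/8 → 2 ('bc')
  [16] 8/4 → 5 ('bcbbb')
  [17] 4/17 → 4 ('bcbb')
  [18] 17/25 → 2 ('bc')
  [19] 25/28 → 0 ('')
  [20] 28/1 → 1 ('c')
  [21] 1/23 → 2 ('ca')
  [22] 23/21 → 2 ('ca')
  [23] 21/9 → 1 ('c')
  [24] 9/5 → 4 ('cbbb')
  [25] 5/18 → 3 ('cbb')
  [26] 18/15 → 4 ('cbbc')
  [27] 15/27 → 1 ('c')
  [28] 27/26 → 2 ('cc')

n(n+1)/2 = 29·30/2 = 435
Σ LCP = 0 + 1 + 3 + 1 + 3 + 2 + 0 + 1 + 2 + 3 + 3 + 2 + 3 + 5 + 1 + 2 + 5 + 4 + 2 + 0 + 1 + 2 + 2 + 1 + 4 + 3 + 4 + 1 + 2 = 63
distinct = 435 − 63 = 372

372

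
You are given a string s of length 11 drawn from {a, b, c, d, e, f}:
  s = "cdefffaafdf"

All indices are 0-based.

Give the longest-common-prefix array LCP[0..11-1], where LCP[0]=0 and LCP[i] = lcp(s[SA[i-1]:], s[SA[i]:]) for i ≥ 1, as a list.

[0, 1, 0, 0, 1, 0, 0, 1, 1, 1, 2]

rank→(start, suffix):
  0 → (6, 'aafdf')
  1 → (7, 'afdf')
  2 → (0, 'cdefffaafdf')
  3 → (1, 'defffaafdf')
  4 → (9, 'df')
  5 → (2, 'efffaafdf')
  6 → (10, 'f')
  7 → (5, 'faafdf')
  8 → (8, 'fdf')
  9 → (4, 'ffaafdf')
  10 → (3, 'fffaafdf')

SA = [6, 7, 0, 1, 9, 2, 10, 5, 8, 4, 3]
rank  pair      lcp
   1  s[6:],s[7:]  1  'a'
   2  s[7:],s[0:]  0  ''
   3  s[0:],s[1:]  0  ''
   4  s[1:],s[9:]  1  'd'
   5  s[9:],s[2:]  0  ''
   6  s[2:],s[10:]  0  ''
   7  s[10:],s[5:]  1  'f'
   8  s[5:],s[8:]  1  'f'
   9  s[8:],s[4:]  1  'f'
  10  s[4:],s[3:]  2  'ff'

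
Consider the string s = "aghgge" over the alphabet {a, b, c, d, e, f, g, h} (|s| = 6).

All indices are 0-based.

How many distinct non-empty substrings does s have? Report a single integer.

rank→(start, suffix):
  0 → (0, 'aghgge')
  1 → (5, 'e')
  2 → (4, 'ge')
  3 → (3, 'gge')
  4 → (1, 'ghgge')
  5 → (2, 'hgge')

SA = [0, 5, 4, 3, 1, 2]
[i] adj suffixes → lcp
  [1] 0/5 → 0 ('')
  [2] 5/4 → 0 ('')
  [3] 4/3 → 1 ('g')
  [4] 3/1 → 1 ('g')
  [5] 1/2 → 0 ('')

n(n+1)/2 = 6·7/2 = 21
Σ LCP = 0 + 0 + 0 + 1 + 1 + 0 = 2
distinct = 21 − 2 = 19

19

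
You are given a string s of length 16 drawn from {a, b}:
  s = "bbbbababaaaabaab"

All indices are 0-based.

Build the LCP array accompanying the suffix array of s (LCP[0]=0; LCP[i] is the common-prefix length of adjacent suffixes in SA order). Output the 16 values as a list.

rank→(start, suffix):
  0 → (8, 'aaaabaab')
  1 → (9, 'aaabaab')
  2 → (13, 'aab')
  3 → (10, 'aabaab')
  4 → (14, 'ab')
  5 → (6, 'abaaaabaab')
  6 → (11, 'abaab')
  7 → (4, 'ababaaaabaab')
  8 → (15, 'b')
  9 → (7, 'baaaabaab')
  10 → (12, 'baab')
  11 → (5, 'babaaaabaab')
  12 → (3, 'bababaaaabaab')
  13 → (2, 'bbababaaaabaab')
  14 → (1, 'bbbababaaaabaab')
  15 → (0, 'bbbbababaaaabaab')

SA = [8, 9, 13, 10, 14, 6, 11, 4, 15, 7, 12, 5, 3, 2, 1, 0]
i: (SA[i-1],SA[i]) lcp shared
  1: (8,9) 3 'aaa'
  2: (9,13) 2 'aa'
  3: (13,10) 3 'aab'
  4: (10,14) 1 'a'
  5: (14,6) 2 'ab'
  6: (6,11) 4 'abaa'
  7: (11,4) 3 'aba'
  8: (4,15) 0 ''
  9: (15,7) 1 'b'
  10: (7,12) 3 'baa'
  11: (12,5) 2 'ba'
  12: (5,3) 4 'baba'
  13: (3,2) 1 'b'
  14: (2,1) 2 'bb'
  15: (1,0) 3 'bbb'

[0, 3, 2, 3, 1, 2, 4, 3, 0, 1, 3, 2, 4, 1, 2, 3]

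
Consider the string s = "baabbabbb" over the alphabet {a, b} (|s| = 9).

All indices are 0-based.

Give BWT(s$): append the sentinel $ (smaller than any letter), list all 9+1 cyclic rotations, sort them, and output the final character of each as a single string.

rank  rotation    last
    0  $baabbabbb  b
    1  aabbabbb$b  b
    2  abbabbb$ba  a
    3  abbb$baabb  b
    4  b$baabbabb  b
    5  baabbabbb$  $
    6  babbb$baab  b
    7  bb$baabbab  b
    8  bbabbb$baa  a
    9  bbb$baabba  a

bbabb$bbaa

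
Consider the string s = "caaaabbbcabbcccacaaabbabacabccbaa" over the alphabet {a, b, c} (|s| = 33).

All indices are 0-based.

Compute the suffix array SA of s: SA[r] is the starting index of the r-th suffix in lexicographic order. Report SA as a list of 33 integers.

rank→(start, suffix):
  0 → (32, 'a')
  1 → (31, 'aa')
  2 → (1, 'aaaabbbcabbcccacaaabbabacabccbaa')
  3 → (17, 'aaabbabacabccbaa')
  4 → (2, 'aaabbbcabbcccacaaabbabacabccbaa')
  5 → (18, 'aabbabacabccbaa')
  6 → (3, 'aabbbcabbcccacaaabbabacabccbaa')
  7 → (22, 'abacabccbaa')
  8 → (19, 'abbabacabccbaa')
  9 → (4, 'abbbcabbcccacaaabbabacabccbaa')
  10 → (9, 'abbcccacaaabbabacabccbaa')
  11 → (26, 'abccbaa')
  12 → (15, 'acaaabbabacabccbaa')
  13 → (24, 'acabccbaa')
  14 → (30, 'baa')
  15 → (21, 'babacabccbaa')
  16 → (23, 'bacabccbaa')
  17 → (20, 'bbabacabccbaa')
  18 → (5, 'bbbcabbcccacaaabbabacabccbaa')
  19 → (6, 'bbcabbcccacaaabbabacabccbaa')
  20 → (10, 'bbcccacaaabbabacabccbaa')
  21 → (7, 'bcabbcccacaaabbabacabccbaa')
  22 → (27, 'bccbaa')
  23 → (11, 'bcccacaaabbabacabccbaa')
  24 → (0, 'caaaabbbcabbcccacaaabbabacabccbaa')
  25 → (16, 'caaabbabacabccbaa')
  26 → (8, 'cabbcccacaaabbabacabccbaa')
  27 → (25, 'cabccbaa')
  28 → (14, 'cacaaabbabacabccbaa')
  29 → (29, 'cbaa')
  30 → (13, 'ccacaaabbabacabccbaa')
  31 → (28, 'ccbaa')
  32 → (12, 'cccacaaabbabacabccbaa')

[32, 31, 1, 17, 2, 18, 3, 22, 19, 4, 9, 26, 15, 24, 30, 21, 23, 20, 5, 6, 10, 7, 27, 11, 0, 16, 8, 25, 14, 29, 13, 28, 12]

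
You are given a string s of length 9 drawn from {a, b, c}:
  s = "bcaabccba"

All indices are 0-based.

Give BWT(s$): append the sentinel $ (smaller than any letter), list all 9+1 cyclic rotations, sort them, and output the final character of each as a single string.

rank  rotation    last
    0  $bcaabccba  a
    1  a$bcaabccb  b
    2  aabccba$bc  c
    3  abccba$bca  a
    4  ba$bcaabcc  c
    5  bcaabccba$  $
    6  bccba$bcaa  a
    7  caabccba$b  b
    8  cba$bcaabc  c
    9  ccba$bcaab  b

abcac$abcb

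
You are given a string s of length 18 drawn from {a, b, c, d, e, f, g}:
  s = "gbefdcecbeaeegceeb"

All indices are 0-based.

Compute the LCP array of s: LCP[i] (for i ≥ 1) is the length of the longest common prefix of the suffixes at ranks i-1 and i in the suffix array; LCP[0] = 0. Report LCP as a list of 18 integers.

[0, 0, 1, 2, 0, 1, 2, 0, 0, 1, 1, 1, 2, 1, 1, 0, 0, 1]

sorted suffixes:
  #0 SA[0]=10  'aeegceeb'
  #1 SA[1]=17  'b'
  #2 SA[2]=8  'beaeegceeb'
  #3 SA[3]=1  'befdcecbeaeegceeb'
  #4 SA[4]=7  'cbeaeegceeb'
  #5 SA[5]=5  'cecbeaeegceeb'
  #6 SA[6]=14  'ceeb'
  #7 SA[7]=4  'dcecbeaeegceeb'
  #8 SA[8]=9  'eaeegceeb'
  #9 SA[9]=16  'eb'
  #10 SA[10]=6  'ecbeaeegceeb'
  #11 SA[11]=15  'eeb'
  #12 SA[12]=11  'eegceeb'
  #13 SA[13]=2  'efdcecbeaeegceeb'
  #14 SA[14]=12  'egceeb'
  #15 SA[15]=3  'fdcecbeaeegceeb'
  #16 SA[16]=0  'gbefdcecbeaeegceeb'
  #17 SA[17]=13  'gceeb'

SA = [10, 17, 8, 1, 7, 5, 14, 4, 9, 16, 6, 15, 11, 2, 12, 3, 0, 13]
[i] adj suffixes → lcp
  [1] 10/17 → 0 ('')
  [2] 17/8 → 1 ('b')
  [3] 8/1 → 2 ('be')
  [4] 1/7 → 0 ('')
  [5] 7/5 → 1 ('c')
  [6] 5/14 → 2 ('ce')
  [7] 14/4 → 0 ('')
  [8] 4/9 → 0 ('')
  [9] 9/16 → 1 ('e')
  [10] 16/6 → 1 ('e')
  [11] 6/15 → 1 ('e')
  [12] 15/11 → 2 ('ee')
  [13] 11/2 → 1 ('e')
  [14] 2/12 → 1 ('e')
  [15] 12/3 → 0 ('')
  [16] 3/0 → 0 ('')
  [17] 0/13 → 1 ('g')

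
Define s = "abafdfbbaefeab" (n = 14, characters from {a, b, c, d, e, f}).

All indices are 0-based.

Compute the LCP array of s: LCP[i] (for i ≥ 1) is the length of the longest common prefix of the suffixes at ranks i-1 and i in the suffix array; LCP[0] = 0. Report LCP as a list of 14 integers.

rank | idx | suffix
   0 |  12 | ab
   1 |   0 | abafdfbbaefeab
   2 |   8 | aefeab
   3 |   2 | afdfbbaefeab
   4 |  13 | b
   5 |   7 | baefeab
   6 |   1 | bafdfbbaefeab
   7 |   6 | bbaefeab
   8 |   4 | dfbbaefeab
   9 |  11 | eab
  10 |   9 | efeab
  11 |   5 | fbbaefeab
  12 |   3 | fdfbbaefeab
  13 |  10 | feab

SA = [12, 0, 8, 2, 13, 7, 1, 6, 4, 11, 9, 5, 3, 10]
rank  pair      lcp
   1  s[12:],s[0:]  2  'ab'
   2  s[0:],s[8:]  1  'a'
   3  s[8:],s[2:]  1  'a'
   4  s[2:],s[13:]  0  ''
   5  s[13:],s[7:]  1  'b'
   6  s[7:],s[1:]  2  'ba'
   7  s[1:],s[6:]  1  'b'
   8  s[6:],s[4:]  0  ''
   9  s[4:],s[11:]  0  ''
  10  s[11:],s[9:]  1  'e'
  11  s[9:],s[5:]  0  ''
  12  s[5:],s[3:]  1  'f'
  13  s[3:],s[10:]  1  'f'

[0, 2, 1, 1, 0, 1, 2, 1, 0, 0, 1, 0, 1, 1]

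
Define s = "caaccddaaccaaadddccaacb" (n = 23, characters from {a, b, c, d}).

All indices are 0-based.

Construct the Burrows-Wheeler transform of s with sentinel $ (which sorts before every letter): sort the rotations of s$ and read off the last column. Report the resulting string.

rank  rotation                  last
    0  $caaccddaaccaaadddccaacb  b
    1  aaadddccaacb$caaccddaacc  c
    2  aacb$caaccddaaccaaadddcc  c
    3  aaccaaadddccaacb$caaccdd  d
    4  aaccddaaccaaadddccaacb$c  c
    5  aadddccaacb$caaccddaacca  a
    6  acb$caaccddaaccaaadddcca  a
    7  accaaadddccaacb$caaccdda  a
    8  accddaaccaaadddccaacb$ca  a
    9  adddccaacb$caaccddaaccaa  a
   10  b$caaccddaaccaaadddccaac  c
   11  caaadddccaacb$caaccddaac  c
   12  caacb$caaccddaaccaaadddc  c
   13  caaccddaaccaaadddccaacb$  $
   14  cb$caaccddaaccaaadddccaa  a
   15  ccaaadddccaacb$caaccddaa  a
   16  ccaacb$caaccddaaccaaaddd  d
   17  ccddaaccaaadddccaacb$caa  a
   18  cddaaccaaadddccaacb$caac  c
   19  daaccaaadddccaacb$caaccd  d
   20  dccaacb$caaccddaaccaaadd  d
   21  ddaaccaaadddccaacb$caacc  c
   22  ddccaacb$caaccddaaccaaad  d
   23  dddccaacb$caaccddaaccaaa  a

bccdcaaaaaccc$aadacddcda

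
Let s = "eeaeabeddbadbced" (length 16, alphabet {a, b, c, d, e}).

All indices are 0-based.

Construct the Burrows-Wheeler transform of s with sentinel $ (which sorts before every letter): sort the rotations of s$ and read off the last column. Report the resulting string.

rank  rotation           last
    0  $eeaeabeddbadbced  d
    1  abeddbadbced$eeae  e
    2  adbced$eeaeabeddb  b
    3  aeabeddbadbced$ee  e
    4  badbced$eeaeabedd  d
    5  bced$eeaeabeddbad  d
    6  beddbadbced$eeaea  a
    7  ced$eeaeabeddbadb  b
    8  d$eeaeabeddbadbce  e
    9  dbadbced$eeaeabed  d
   10  dbced$eeaeabeddba  a
   11  ddbadbced$eeaeabe  e
   12  eabeddbadbced$eea  a
   13  eaeabeddbadbced$e  e
   14  ed$eeaeabeddbadbc  c
   15  eddbadbced$eeaeab  b
   16  eeaeabeddbadbced$  $

debeddabedaeaecb$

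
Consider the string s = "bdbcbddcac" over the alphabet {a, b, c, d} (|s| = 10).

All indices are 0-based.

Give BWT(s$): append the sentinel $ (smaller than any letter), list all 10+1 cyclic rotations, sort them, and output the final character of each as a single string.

ccd$cadbbdb

rank  rotation     last
    0  $bdbcbddcac  c
    1  ac$bdbcbddc  c
    2  bcbddcac$bd  d
    3  bdbcbddcac$  $
    4  bddcac$bdbc  c
    5  c$bdbcbddca  a
    6  cac$bdbcbdd  d
    7  cbddcac$bdb  b
    8  dbcbddcac$b  b
    9  dcac$bdbcbd  d
   10  ddcac$bdbcb  b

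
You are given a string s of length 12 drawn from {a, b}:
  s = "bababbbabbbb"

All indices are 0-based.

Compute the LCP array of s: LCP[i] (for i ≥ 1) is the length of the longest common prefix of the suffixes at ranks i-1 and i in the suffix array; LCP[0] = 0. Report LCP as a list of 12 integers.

[0, 2, 4, 0, 1, 3, 5, 1, 2, 2, 3, 3]

rank→(start, suffix):
  0 → (1, 'ababbbabbbb')
  1 → (3, 'abbbabbbb')
  2 → (7, 'abbbb')
  3 → (11, 'b')
  4 → (0, 'bababbbabbbb')
  5 → (2, 'babbbabbbb')
  6 → (6, 'babbbb')
  7 → (10, 'bb')
  8 → (5, 'bbabbbb')
  9 → (9, 'bbb')
  10 → (4, 'bbbabbbb')
  11 → (8, 'bbbb')

SA = [1, 3, 7, 11, 0, 2, 6, 10, 5, 9, 4, 8]
rank  pair      lcp
   1  s[1:],s[3:]  2  'ab'
   2  s[3:],s[7:]  4  'abbb'
   3  s[7:],s[11:]  0  ''
   4  s[11:],s[0:]  1  'b'
   5  s[0:],s[2:]  3  'bab'
   6  s[2:],s[6:]  5  'babbb'
   7  s[6:],s[10:]  1  'b'
   8  s[10:],s[5:]  2  'bb'
   9  s[5:],s[9:]  2  'bb'
  10  s[9:],s[4:]  3  'bbb'
  11  s[4:],s[8:]  3  'bbb'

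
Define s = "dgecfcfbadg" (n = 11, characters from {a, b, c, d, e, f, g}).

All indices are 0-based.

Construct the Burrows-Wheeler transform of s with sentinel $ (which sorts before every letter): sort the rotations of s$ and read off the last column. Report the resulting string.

gbffea$gccdd

rank  rotation      last
    0  $dgecfcfbadg  g
    1  adg$dgecfcfb  b
    2  badg$dgecfcf  f
    3  cfbadg$dgecf  f
    4  cfcfbadg$dge  e
    5  dg$dgecfcfba  a
    6  dgecfcfbadg$  $
    7  ecfcfbadg$dg  g
    8  fbadg$dgecfc  c
    9  fcfbadg$dgec  c
   10  g$dgecfcfbad  d
   11  gecfcfbadg$d  d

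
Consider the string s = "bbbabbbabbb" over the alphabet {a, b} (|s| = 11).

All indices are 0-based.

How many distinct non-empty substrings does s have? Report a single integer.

rank→(start, suffix):
  0 → (7, 'abbb')
  1 → (3, 'abbbabbb')
  2 → (10, 'b')
  3 → (6, 'babbb')
  4 → (2, 'babbbabbb')
  5 → (9, 'bb')
  6 → (5, 'bbabbb')
  7 → (1, 'bbabbbabbb')
  8 → (8, 'bbb')
  9 → (4, 'bbbabbb')
  10 → (0, 'bbbabbbabbb')

SA = [7, 3, 10, 6, 2, 9, 5, 1, 8, 4, 0]
i: (SA[i-1],SA[i]) lcp shared
  1: (7,3) 4 'abbb'
  2: (3,10) 0 ''
  3: (10,6) 1 'b'
  4: (6,2) 5 'babbb'
  5: (2,9) 1 'b'
  6: (9,5) 2 'bb'
  7: (5,1) 6 'bbabbb'
  8: (1,8) 2 'bb'
  9: (8,4) 3 'bbb'
  10: (4,0) 7 'bbbabbb'

n(n+1)/2 = 11·12/2 = 66
Σ LCP = 0 + 4 + 0 + 1 + 5 + 1 + 2 + 6 + 2 + 3 + 7 = 31
distinct = 66 − 31 = 35

35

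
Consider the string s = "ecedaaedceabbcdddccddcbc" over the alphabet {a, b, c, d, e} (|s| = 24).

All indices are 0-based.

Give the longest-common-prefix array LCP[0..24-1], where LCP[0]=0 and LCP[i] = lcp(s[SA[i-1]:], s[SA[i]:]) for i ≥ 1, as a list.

rank | idx | suffix
   0 |   4 | aaedceabbcdddccddcbc
   1 |  10 | abbcdddccddcbc
   2 |   5 | aedceabbcdddccddcbc
   3 |  11 | bbcdddccddcbc
   4 |  22 | bc
   5 |  12 | bcdddccddcbc
   6 |  23 | c
   7 |  21 | cbc
   8 |  17 | ccddcbc
   9 |  18 | cddcbc
  10 |  13 | cdddccddcbc
  11 |   8 | ceabbcdddccddcbc
  12 |   1 | cedaaedceabbcdddccddcbc
  13 |   3 | daaedceabbcdddccddcbc
  14 |  20 | dcbc
  15 |  16 | dccddcbc
  16 |   7 | dceabbcdddccddcbc
  17 |  19 | ddcbc
  18 |  15 | ddccddcbc
  19 |  14 | dddccddcbc
  20 |   9 | eabbcdddccddcbc
  21 |   0 | ecedaaedceabbcdddccddcbc
  22 |   2 | edaaedceabbcdddccddcbc
  23 |   6 | edceabbcdddccddcbc

SA = [4, 10, 5, 11, 22, 12, 23, 21, 17, 18, 13, 8, 1, 3, 20, 16, 7, 19, 15, 14, 9, 0, 2, 6]
[i] adj suffixes → lcp
  [1] 4/10 → 1 ('a')
  [2] 10/5 → 1 ('a')
  [3] 5/11 → 0 ('')
  [4] 11/22 → 1 ('b')
  [5] 22/12 → 2 ('bc')
  [6] 12/23 → 0 ('')
  [7] 23/21 → 1 ('c')
  [8] 21/17 → 1 ('c')
  [9] 17/18 → 1 ('c')
  [10] 18/13 → 3 ('cdd')
  [11] 13/8 → 1 ('c')
  [12] 8/1 → 2 ('ce')
  [13] 1/3 → 0 ('')
  [14] 3/20 → 1 ('d')
  [15] 20/16 → 2 ('dc')
  [16] 16/7 → 2 ('dc')
  [17] 7/19 → 1 ('d')
  [18] 19/15 → 3 ('ddc')
  [19] 15/14 → 2 ('dd')
  [20] 14/9 → 0 ('')
  [21] 9/0 → 1 ('e')
  [22] 0/2 → 1 ('e')
  [23] 2/6 → 2 ('ed')

[0, 1, 1, 0, 1, 2, 0, 1, 1, 1, 3, 1, 2, 0, 1, 2, 2, 1, 3, 2, 0, 1, 1, 2]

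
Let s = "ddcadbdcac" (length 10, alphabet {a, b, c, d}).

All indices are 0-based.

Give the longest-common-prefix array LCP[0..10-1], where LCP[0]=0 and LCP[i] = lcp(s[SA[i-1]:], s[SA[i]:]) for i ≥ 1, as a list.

[0, 1, 0, 0, 1, 2, 0, 1, 3, 1]

rank→(start, suffix):
  0 → (8, 'ac')
  1 → (3, 'adbdcac')
  2 → (5, 'bdcac')
  3 → (9, 'c')
  4 → (7, 'cac')
  5 → (2, 'cadbdcac')
  6 → (4, 'dbdcac')
  7 → (6, 'dcac')
  8 → (1, 'dcadbdcac')
  9 → (0, 'ddcadbdcac')

SA = [8, 3, 5, 9, 7, 2, 4, 6, 1, 0]
[i] adj suffixes → lcp
  [1] 8/3 → 1 ('a')
  [2] 3/5 → 0 ('')
  [3] 5/9 → 0 ('')
  [4] 9/7 → 1 ('c')
  [5] 7/2 → 2 ('ca')
  [6] 2/4 → 0 ('')
  [7] 4/6 → 1 ('d')
  [8] 6/1 → 3 ('dca')
  [9] 1/0 → 1 ('d')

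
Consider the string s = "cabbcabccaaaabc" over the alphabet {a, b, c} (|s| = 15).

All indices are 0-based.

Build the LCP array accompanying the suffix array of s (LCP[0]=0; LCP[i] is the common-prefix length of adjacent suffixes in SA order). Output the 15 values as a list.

[0, 3, 2, 1, 2, 3, 0, 1, 2, 2, 0, 1, 2, 3, 1]

rank | idx | suffix
   0 |   9 | aaaabc
   1 |  10 | aaabc
   2 |  11 | aabc
   3 |   1 | abbcabccaaaabc
   4 |  12 | abc
   5 |   5 | abccaaaabc
   6 |   2 | bbcabccaaaabc
   7 |  13 | bc
   8 |   3 | bcabccaaaabc
   9 |   6 | bccaaaabc
  10 |  14 | c
  11 |   8 | caaaabc
  12 |   0 | cabbcabccaaaabc
  13 |   4 | cabccaaaabc
  14 |   7 | ccaaaabc

SA = [9, 10, 11, 1, 12, 5, 2, 13, 3, 6, 14, 8, 0, 4, 7]
rank  pair      lcp
   1  s[9:],s[10:]  3  'aaa'
   2  s[10:],s[11:]  2  'aa'
   3  s[11:],s[1:]  1  'a'
   4  s[1:],s[12:]  2  'ab'
   5  s[12:],s[5:]  3  'abc'
   6  s[5:],s[2:]  0  ''
   7  s[2:],s[13:]  1  'b'
   8  s[13:],s[3:]  2  'bc'
   9  s[3:],s[6:]  2  'bc'
  10  s[6:],s[14:]  0  ''
  11  s[14:],s[8:]  1  'c'
  12  s[8:],s[0:]  2  'ca'
  13  s[0:],s[4:]  3  'cab'
  14  s[4:],s[7:]  1  'c'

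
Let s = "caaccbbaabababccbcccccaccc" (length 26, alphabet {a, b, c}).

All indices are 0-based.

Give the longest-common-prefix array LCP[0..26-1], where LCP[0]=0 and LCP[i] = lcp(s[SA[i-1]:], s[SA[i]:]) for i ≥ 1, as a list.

rank→(start, suffix):
  0 → (7, 'aabababccbcccccaccc')
  1 → (1, 'aaccbbaabababccbcccccaccc')
  2 → (8, 'abababccbcccccaccc')
  3 → (10, 'ababccbcccccaccc')
  4 → (12, 'abccbcccccaccc')
  5 → (2, 'accbbaabababccbcccccaccc')
  6 → (22, 'accc')
  7 → (6, 'baabababccbcccccaccc')
  8 → (9, 'bababccbcccccaccc')
  9 → (11, 'babccbcccccaccc')
  10 → (5, 'bbaabababccbcccccaccc')
  11 → (13, 'bccbcccccaccc')
  12 → (16, 'bcccccaccc')
  13 → (25, 'c')
  14 → (0, 'caaccbbaabababccbcccccaccc')
  15 → (21, 'caccc')
  16 → (4, 'cbbaabababccbcccccaccc')
  17 → (15, 'cbcccccaccc')
  18 → (24, 'cc')
  19 → (20, 'ccaccc')
  20 → (3, 'ccbbaabababccbcccccaccc')
  21 → (14, 'ccbcccccaccc')
  22 → (23, 'ccc')
  23 → (19, 'cccaccc')
  24 → (18, 'ccccaccc')
  25 → (17, 'cccccaccc')

SA = [7, 1, 8, 10, 12, 2, 22, 6, 9, 11, 5, 13, 16, 25, 0, 21, 4, 15, 24, 20, 3, 14, 23, 19, 18, 17]
rank  pair      lcp
   1  s[7:],s[1:]  2  'aa'
   2  s[1:],s[8:]  1  'a'
   3  s[8:],s[10:]  4  'abab'
   4  s[10:],s[12:]  2  'ab'
   5  s[12:],s[2:]  1  'a'
   6  s[2:],s[22:]  3  'acc'
   7  s[22:],s[6:]  0  ''
   8  s[6:],s[9:]  2  'ba'
   9  s[9:],s[11:]  3  'bab'
  10  s[11:],s[5:]  1  'b'
  11  s[5:],s[13:]  1  'b'
  12  s[13:],s[16:]  3  'bcc'
  13  s[16:],s[25:]  0  ''
  14  s[25:],s[0:]  1  'c'
  15  s[0:],s[21:]  2  'ca'
  16  s[21:],s[4:]  1  'c'
  17  s[4:],s[15:]  2  'cb'
  18  s[15:],s[24:]  1  'c'
  19  s[24:],s[20:]  2  'cc'
  20  s[20:],s[3:]  2  'cc'
  21  s[3:],s[14:]  3  'ccb'
  22  s[14:],s[23:]  2  'cc'
  23  s[23:],s[19:]  3  'ccc'
  24  s[19:],s[18:]  3  'ccc'
  25  s[18:],s[17:]  4  'cccc'

[0, 2, 1, 4, 2, 1, 3, 0, 2, 3, 1, 1, 3, 0, 1, 2, 1, 2, 1, 2, 2, 3, 2, 3, 3, 4]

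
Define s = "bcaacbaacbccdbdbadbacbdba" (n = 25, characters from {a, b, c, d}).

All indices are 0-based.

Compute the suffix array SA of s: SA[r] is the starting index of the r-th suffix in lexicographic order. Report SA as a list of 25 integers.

rank | idx | suffix
   0 |  24 | a
   1 |   2 | aacbaacbccdbdbadbacbdba
   2 |   6 | aacbccdbdbadbacbdba
   3 |   3 | acbaacbccdbdbadbacbdba
   4 |   7 | acbccdbdbadbacbdba
   5 |  19 | acbdba
   6 |  16 | adbacbdba
   7 |  23 | ba
   8 |   5 | baacbccdbdbadbacbdba
   9 |  18 | bacbdba
  10 |  15 | badbacbdba
  11 |   0 | bcaacbaacbccdbdbadbacbdba
  12 |   9 | bccdbdbadbacbdba
  13 |  21 | bdba
  14 |  13 | bdbadbacbdba
  15 |   1 | caacbaacbccdbdbadbacbdba
  16 |   4 | cbaacbccdbdbadbacbdba
  17 |   8 | cbccdbdbadbacbdba
  18 |  20 | cbdba
  19 |  10 | ccdbdbadbacbdba
  20 |  11 | cdbdbadbacbdba
  21 |  22 | dba
  22 |  17 | dbacbdba
  23 |  14 | dbadbacbdba
  24 |  12 | dbdbadbacbdba

[24, 2, 6, 3, 7, 19, 16, 23, 5, 18, 15, 0, 9, 21, 13, 1, 4, 8, 20, 10, 11, 22, 17, 14, 12]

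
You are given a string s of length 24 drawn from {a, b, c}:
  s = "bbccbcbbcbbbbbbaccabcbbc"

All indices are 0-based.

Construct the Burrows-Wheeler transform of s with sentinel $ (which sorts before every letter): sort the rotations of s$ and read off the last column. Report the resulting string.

rank  rotation                   last
    0  $bbccbcbbcbbbbbbaccabcbbc  c
    1  abcbbc$bbccbcbbcbbbbbbacc  c
    2  accabcbbc$bbccbcbbcbbbbbb  b
    3  baccabcbbc$bbccbcbbcbbbbb  b
    4  bbaccabcbbc$bbccbcbbcbbbb  b
    5  bbbaccabcbbc$bbccbcbbcbbb  b
    6  bbbbaccabcbbc$bbccbcbbcbb  b
    7  bbbbbaccabcbbc$bbccbcbbcb  b
    8  bbbbbbaccabcbbc$bbccbcbbc  c
    9  bbc$bbccbcbbcbbbbbbaccabc  c
   10  bbcbbbbbbaccabcbbc$bbccbc  c
   11  bbccbcbbcbbbbbbaccabcbbc$  $
   12  bc$bbccbcbbcbbbbbbaccabcb  b
   13  bcbbbbbbaccabcbbc$bbccbcb  b
   14  bcbbc$bbccbcbbcbbbbbbacca  a
   15  bcbbcbbbbbbaccabcbbc$bbcc  c
   16  bccbcbbcbbbbbbaccabcbbc$b  b
   17  c$bbccbcbbcbbbbbbaccabcbb  b
   18  cabcbbc$bbccbcbbcbbbbbbac  c
   19  cbbbbbbaccabcbbc$bbccbcbb  b
   20  cbbc$bbccbcbbcbbbbbbaccab  b
   21  cbbcbbbbbbaccabcbbc$bbccb  b
   22  cbcbbcbbbbbbaccabcbbc$bbc  c
   23  ccabcbbc$bbccbcbbcbbbbbba  a
   24  ccbcbbcbbbbbbaccabcbbc$bb  b

ccbbbbbbccc$bbacbbcbbbcab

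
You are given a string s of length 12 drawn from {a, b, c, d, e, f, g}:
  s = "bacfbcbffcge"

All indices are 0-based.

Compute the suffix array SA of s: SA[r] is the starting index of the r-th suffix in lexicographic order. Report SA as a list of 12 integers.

[1, 0, 4, 6, 5, 2, 9, 11, 3, 8, 7, 10]

sorted suffixes:
  #0 SA[0]=1  'acfbcbffcge'
  #1 SA[1]=0  'bacfbcbffcge'
  #2 SA[2]=4  'bcbffcge'
  #3 SA[3]=6  'bffcge'
  #4 SA[4]=5  'cbffcge'
  #5 SA[5]=2  'cfbcbffcge'
  #6 SA[6]=9  'cge'
  #7 SA[7]=11  'e'
  #8 SA[8]=3  'fbcbffcge'
  #9 SA[9]=8  'fcge'
  #10 SA[10]=7  'ffcge'
  #11 SA[11]=10  'ge'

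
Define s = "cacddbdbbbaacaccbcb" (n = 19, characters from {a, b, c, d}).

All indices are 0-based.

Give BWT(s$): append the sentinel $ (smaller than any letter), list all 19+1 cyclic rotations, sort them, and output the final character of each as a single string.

bbacccbbdcda$bcaabdc

rank  rotation              last
    0  $cacddbdbbbaacaccbcb  b
    1  aacaccbcb$cacddbdbbb  b
    2  acaccbcb$cacddbdbbba  a
    3  accbcb$cacddbdbbbaac  c
    4  acddbdbbbaacaccbcb$c  c
    5  b$cacddbdbbbaacaccbc  c
    6  baacaccbcb$cacddbdbb  b
    7  bbaacaccbcb$cacddbdb  b
    8  bbbaacaccbcb$cacddbd  d
    9  bcb$cacddbdbbbaacacc  c
   10  bdbbbaacaccbcb$cacdd  d
   11  caccbcb$cacddbdbbbaa  a
   12  cacddbdbbbaacaccbcb$  $
   13  cb$cacddbdbbbaacaccb  b
   14  cbcb$cacddbdbbbaacac  c
   15  ccbcb$cacddbdbbbaaca  a
   16  cddbdbbbaacaccbcb$ca  a
   17  dbbbaacaccbcb$cacddb  b
   18  dbdbbbaacaccbcb$cacd  d
   19  ddbdbbbaacaccbcb$cac  c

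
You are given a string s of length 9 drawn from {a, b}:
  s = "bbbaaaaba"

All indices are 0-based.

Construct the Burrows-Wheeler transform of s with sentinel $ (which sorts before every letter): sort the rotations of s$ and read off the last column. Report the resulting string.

rank  rotation    last
    0  $bbbaaaaba  a
    1  a$bbbaaaab  b
    2  aaaaba$bbb  b
    3  aaaba$bbba  a
    4  aaba$bbbaa  a
    5  aba$bbbaaa  a
    6  ba$bbbaaaa  a
    7  baaaaba$bb  b
    8  bbaaaaba$b  b
    9  bbbaaaaba$  $

abbaaaabb$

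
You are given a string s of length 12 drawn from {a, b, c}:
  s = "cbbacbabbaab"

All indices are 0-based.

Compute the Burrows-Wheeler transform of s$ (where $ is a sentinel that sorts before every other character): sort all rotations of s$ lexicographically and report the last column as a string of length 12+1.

rank  rotation       last
    0  $cbbacbabbaab  b
    1  aab$cbbacbabb  b
    2  ab$cbbacbabba  a
    3  abbaab$cbbacb  b
    4  acbabbaab$cbb  b
    5  b$cbbacbabbaa  a
    6  baab$cbbacbab  b
    7  babbaab$cbbac  c
    8  bacbabbaab$cb  b
    9  bbaab$cbbacba  a
   10  bbacbabbaab$c  c
   11  cbabbaab$cbba  a
   12  cbbacbabbaab$  $

bbabbabcbaca$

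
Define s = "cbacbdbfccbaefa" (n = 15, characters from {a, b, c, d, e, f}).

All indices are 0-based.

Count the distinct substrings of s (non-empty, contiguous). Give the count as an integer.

107

sorted suffixes:
  #0 SA[0]=14  'a'
  #1 SA[1]=2  'acbdbfccbaefa'
  #2 SA[2]=11  'aefa'
  #3 SA[3]=1  'bacbdbfccbaefa'
  #4 SA[4]=10  'baefa'
  #5 SA[5]=4  'bdbfccbaefa'
  #6 SA[6]=6  'bfccbaefa'
  #7 SA[7]=0  'cbacbdbfccbaefa'
  #8 SA[8]=9  'cbaefa'
  #9 SA[9]=3  'cbdbfccbaefa'
  #10 SA[10]=8  'ccbaefa'
  #11 SA[11]=5  'dbfccbaefa'
  #12 SA[12]=12  'efa'
  #13 SA[13]=13  'fa'
  #14 SA[14]=7  'fccbaefa'

SA = [14, 2, 11, 1, 10, 4, 6, 0, 9, 3, 8, 5, 12, 13, 7]
[i] adj suffixes → lcp
  [1] 14/2 → 1 ('a')
  [2] 2/11 → 1 ('a')
  [3] 11/1 → 0 ('')
  [4] 1/10 → 2 ('ba')
  [5] 10/4 → 1 ('b')
  [6] 4/6 → 1 ('b')
  [7] 6/0 → 0 ('')
  [8] 0/9 → 3 ('cba')
  [9] 9/3 → 2 ('cb')
  [10] 3/8 → 1 ('c')
  [11] 8/5 → 0 ('')
  [12] 5/12 → 0 ('')
  [13] 12/13 → 0 ('')
  [14] 13/7 → 1 ('f')

n(n+1)/2 = 15·16/2 = 120
Σ LCP = 0 + 1 + 1 + 0 + 2 + 1 + 1 + 0 + 3 + 2 + 1 + 0 + 0 + 0 + 1 = 13
distinct = 120 − 13 = 107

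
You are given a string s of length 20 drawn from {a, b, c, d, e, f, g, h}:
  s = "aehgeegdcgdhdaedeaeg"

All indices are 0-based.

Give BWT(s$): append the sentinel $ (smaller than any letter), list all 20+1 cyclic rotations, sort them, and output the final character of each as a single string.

gde$dhgegdagaeaeechde

rank  rotation               last
    0  $aehgeegdcgdhdaedeaeg  g
    1  aedeaeg$aehgeegdcgdhd  d
    2  aeg$aehgeegdcgdhdaede  e
    3  aehgeegdcgdhdaedeaeg$  $
    4  cgdhdaedeaeg$aehgeegd  d
    5  daedeaeg$aehgeegdcgdh  h
    6  dcgdhdaedeaeg$aehgeeg  g
    7  deaeg$aehgeegdcgdhdae  e
    8  dhdaedeaeg$aehgeegdcg  g
    9  eaeg$aehgeegdcgdhdaed  d
   10  edeaeg$aehgeegdcgdhda  a
   11  eegdcgdhdaedeaeg$aehg  g
   12  eg$aehgeegdcgdhdaedea  a
   13  egdcgdhdaedeaeg$aehge  e
   14  ehgeegdcgdhdaedeaeg$a  a
   15  g$aehgeegdcgdhdaedeae  e
   16  gdcgdhdaedeaeg$aehgee  e
   17  gdhdaedeaeg$aehgeegdc  c
   18  geegdcgdhdaedeaeg$aeh  h
   19  hdaedeaeg$aehgeegdcgd  d
   20  hgeegdcgdhdaedeaeg$ae  e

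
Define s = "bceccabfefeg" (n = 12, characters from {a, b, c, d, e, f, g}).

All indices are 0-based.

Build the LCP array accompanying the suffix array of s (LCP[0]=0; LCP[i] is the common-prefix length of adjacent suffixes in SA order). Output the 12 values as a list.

rank→(start, suffix):
  0 → (5, 'abfefeg')
  1 → (0, 'bceccabfefeg')
  2 → (6, 'bfefeg')
  3 → (4, 'cabfefeg')
  4 → (3, 'ccabfefeg')
  5 → (1, 'ceccabfefeg')
  6 → (2, 'eccabfefeg')
  7 → (8, 'efeg')
  8 → (10, 'eg')
  9 → (7, 'fefeg')
  10 → (9, 'feg')
  11 → (11, 'g')

SA = [5, 0, 6, 4, 3, 1, 2, 8, 10, 7, 9, 11]
rank  pair      lcp
   1  s[5:],s[0:]  0  ''
   2  s[0:],s[6:]  1  'b'
   3  s[6:],s[4:]  0  ''
   4  s[4:],s[3:]  1  'c'
   5  s[3:],s[1:]  1  'c'
   6  s[1:],s[2:]  0  ''
   7  s[2:],s[8:]  1  'e'
   8  s[8:],s[10:]  1  'e'
   9  s[10:],s[7:]  0  ''
  10  s[7:],s[9:]  2  'fe'
  11  s[9:],s[11:]  0  ''

[0, 0, 1, 0, 1, 1, 0, 1, 1, 0, 2, 0]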